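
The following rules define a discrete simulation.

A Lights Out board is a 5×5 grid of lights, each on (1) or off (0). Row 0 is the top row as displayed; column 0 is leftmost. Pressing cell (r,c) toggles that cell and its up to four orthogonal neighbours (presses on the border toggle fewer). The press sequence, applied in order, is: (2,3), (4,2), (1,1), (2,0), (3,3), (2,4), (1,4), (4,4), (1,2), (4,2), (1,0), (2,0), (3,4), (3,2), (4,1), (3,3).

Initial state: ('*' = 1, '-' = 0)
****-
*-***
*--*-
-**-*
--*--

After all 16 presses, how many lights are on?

gen 0: ****-
*-***
*--*-
-**-*
--*--
gen 1: ****-
*-*-*
*-*-*
-****
--*--
gen 2: ****-
*-*-*
*-*-*
-*-**
-*-*-
gen 3: *-**-
-*--*
***-*
-*-**
-*-*-
gen 4: *-**-
**--*
--*-*
**-**
-*-*-
gen 5: *-**-
**--*
--***
***--
-*---
gen 6: *-**-
**---
--*--
***-*
-*---
gen 7: *-***
**-**
--*-*
***-*
-*---
gen 8: *-***
**-**
--*-*
***--
-*-**
gen 9: *--**
*-*-*
----*
***--
-*-**
gen 10: *--**
*-*-*
----*
**---
--*-*
gen 11: ---**
-**-*
*---*
**---
--*-*
gen 12: ---**
***-*
-*--*
-*---
--*-*
gen 13: ---**
***-*
-*---
-*-**
--*--
gen 14: ---**
***-*
-**--
--*-*
-----
gen 15: ---**
***-*
-**--
-**-*
***--
gen 16: ---**
***-*
-***-
-*-*-
****-

15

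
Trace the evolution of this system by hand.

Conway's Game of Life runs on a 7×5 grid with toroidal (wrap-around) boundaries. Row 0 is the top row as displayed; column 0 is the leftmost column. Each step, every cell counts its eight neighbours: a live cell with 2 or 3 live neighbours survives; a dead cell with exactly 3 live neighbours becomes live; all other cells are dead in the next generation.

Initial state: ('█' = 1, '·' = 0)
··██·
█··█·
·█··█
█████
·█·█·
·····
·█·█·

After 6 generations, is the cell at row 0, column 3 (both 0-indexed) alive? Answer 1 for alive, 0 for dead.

gen 0: ··██·
█··█·
·█··█
█████
·█·█·
·····
·█·█·
gen 1: ·█·█·
██·█·
·····
·····
·█·█·
·····
···█·
gen 2: ██·█·
██··█
·····
·····
·····
··█··
··█··
gen 3: ···█·
·██·█
█····
·····
·····
·····
··██·
gen 4: ·█··█
█████
██···
·····
·····
·····
··██·
gen 5: ·····
···█·
···█·
·····
·····
·····
··██·
gen 6: ··██·
·····
·····
·····
·····
·····
·····

1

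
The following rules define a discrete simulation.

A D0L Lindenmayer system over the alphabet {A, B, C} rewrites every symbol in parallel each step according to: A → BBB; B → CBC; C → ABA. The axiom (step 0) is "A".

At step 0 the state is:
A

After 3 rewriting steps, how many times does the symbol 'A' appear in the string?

step 0: A
step 1: BBB
step 2: CBCCBCCBC
step 3: ABACBCABAABACBCABAABACBCABA

12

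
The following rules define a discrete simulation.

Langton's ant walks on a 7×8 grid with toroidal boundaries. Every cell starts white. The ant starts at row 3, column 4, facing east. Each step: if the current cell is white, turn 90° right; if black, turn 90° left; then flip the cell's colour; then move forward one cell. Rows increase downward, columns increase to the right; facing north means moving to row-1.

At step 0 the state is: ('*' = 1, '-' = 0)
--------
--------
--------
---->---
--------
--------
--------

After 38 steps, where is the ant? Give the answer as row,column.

2,1

t=0: --------
--------
--------
---->---
--------
--------
--------
t=1: --------
--------
--------
----*---
----v---
--------
--------
t=2: --------
--------
--------
----*---
---<*---
--------
--------
t=3: --------
--------
--------
---^*---
---**---
--------
--------
t=4: --------
--------
--------
---*>---
---**---
--------
--------
t=5: --------
--------
----^---
---*----
---**---
--------
--------
t=6: --------
--------
----*>--
---*----
---**---
--------
--------
t=7: --------
--------
----**--
---*-v--
---**---
--------
--------
t=8: --------
--------
----**--
---*<*--
---**---
--------
--------
t=9: --------
--------
----^*--
---***--
---**---
--------
--------
t=10: --------
--------
---<-*--
---***--
---**---
--------
--------
t=11: --------
---^----
---*-*--
---***--
---**---
--------
--------
t=12: --------
---*>---
---*-*--
---***--
---**---
--------
--------
t=13: --------
---**---
---*v*--
---***--
---**---
--------
--------
t=14: --------
---**---
---<**--
---***--
---**---
--------
--------
t=15: --------
---**---
----**--
---v**--
---**---
--------
--------
t=16: --------
---**---
----**--
---->*--
---**---
--------
--------
t=17: --------
---**---
----^*--
-----*--
---**---
--------
--------
t=18: --------
---**---
---<-*--
-----*--
---**---
--------
--------
t=19: --------
---^*---
---*-*--
-----*--
---**---
--------
--------
t=20: --------
--<-*---
---*-*--
-----*--
---**---
--------
--------
t=21: --^-----
--*-*---
---*-*--
-----*--
---**---
--------
--------
t=22: --*>----
--*-*---
---*-*--
-----*--
---**---
--------
--------
t=23: --**----
--*v*---
---*-*--
-----*--
---**---
--------
--------
t=24: --**----
--<**---
---*-*--
-----*--
---**---
--------
--------
t=25: --**----
---**---
--v*-*--
-----*--
---**---
--------
--------
t=26: --**----
---**---
-<**-*--
-----*--
---**---
--------
--------
t=27: --**----
-^-**---
-***-*--
-----*--
---**---
--------
--------
t=28: --**----
-*>**---
-***-*--
-----*--
---**---
--------
--------
t=29: --**----
-****---
-*v*-*--
-----*--
---**---
--------
--------
t=30: --**----
-****---
-*->-*--
-----*--
---**---
--------
--------
t=31: --**----
-**^*---
-*---*--
-----*--
---**---
--------
--------
t=32: --**----
-*<-*---
-*---*--
-----*--
---**---
--------
--------
t=33: --**----
-*--*---
-*v--*--
-----*--
---**---
--------
--------
t=34: --**----
-*--*---
-<*--*--
-----*--
---**---
--------
--------
t=35: --**----
-*--*---
--*--*--
-v---*--
---**---
--------
--------
t=36: --**----
-*--*---
--*--*--
<*---*--
---**---
--------
--------
t=37: --**----
-*--*---
^-*--*--
**---*--
---**---
--------
--------
t=38: --**----
-*--*---
*>*--*--
**---*--
---**---
--------
--------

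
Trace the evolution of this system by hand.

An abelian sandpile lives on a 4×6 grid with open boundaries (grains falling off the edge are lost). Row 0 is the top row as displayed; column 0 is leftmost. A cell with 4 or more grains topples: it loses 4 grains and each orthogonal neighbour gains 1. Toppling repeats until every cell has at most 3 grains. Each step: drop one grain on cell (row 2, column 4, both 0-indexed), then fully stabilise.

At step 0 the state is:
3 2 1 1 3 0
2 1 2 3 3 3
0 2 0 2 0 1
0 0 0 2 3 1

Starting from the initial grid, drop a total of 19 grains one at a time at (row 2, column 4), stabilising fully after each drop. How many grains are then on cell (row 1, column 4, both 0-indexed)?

gen 0: 3 2 1 1 3 0
2 1 2 3 3 3
0 2 0 2 0 1
0 0 0 2 3 1
gen 1: 3 2 1 1 3 0
2 1 2 3 3 3
0 2 0 2 1 1
0 0 0 2 3 1
gen 2: 3 2 1 1 3 0
2 1 2 3 3 3
0 2 0 2 2 1
0 0 0 2 3 1
gen 3: 3 2 1 1 3 0
2 1 2 3 3 3
0 2 0 2 3 1
0 0 0 2 3 1
gen 4: 3 2 1 3 0 2
2 1 3 1 3 0
0 2 1 1 3 3
0 0 1 0 1 2
gen 5: 3 2 1 3 1 2
2 1 3 2 0 2
0 2 1 2 2 0
0 0 1 0 2 3
gen 6: 3 2 1 3 1 2
2 1 3 2 0 2
0 2 1 2 3 0
0 0 1 0 2 3
gen 7: 3 2 1 3 1 2
2 1 3 2 1 2
0 2 1 3 0 1
0 0 1 0 3 3
gen 8: 3 2 1 3 1 2
2 1 3 2 1 2
0 2 1 3 1 1
0 0 1 0 3 3
gen 9: 3 2 1 3 1 2
2 1 3 2 1 2
0 2 1 3 2 1
0 0 1 0 3 3
gen 10: 3 2 1 3 1 2
2 1 3 2 1 2
0 2 1 3 3 1
0 0 1 0 3 3
gen 11: 3 2 1 3 1 2
2 1 3 3 2 2
0 2 2 0 2 3
0 0 1 2 1 0
gen 12: 3 2 1 3 1 2
2 1 3 3 2 2
0 2 2 0 3 3
0 0 1 2 1 0
gen 13: 3 2 1 3 1 2
2 1 3 3 3 3
0 2 2 1 1 0
0 0 1 2 2 1
gen 14: 3 2 1 3 1 2
2 1 3 3 3 3
0 2 2 1 2 0
0 0 1 2 2 1
gen 15: 3 2 1 3 1 2
2 1 3 3 3 3
0 2 2 1 3 0
0 0 1 2 2 1
gen 16: 3 2 3 0 3 3
2 2 0 2 2 0
0 2 3 3 1 2
0 0 1 2 3 1
gen 17: 3 2 3 0 3 3
2 2 0 2 2 0
0 2 3 3 2 2
0 0 1 2 3 1
gen 18: 3 2 3 0 3 3
2 2 0 2 2 0
0 2 3 3 3 2
0 0 1 2 3 1
gen 19: 3 2 3 0 3 3
2 2 1 3 3 0
0 3 0 2 2 3
0 0 3 0 1 2

3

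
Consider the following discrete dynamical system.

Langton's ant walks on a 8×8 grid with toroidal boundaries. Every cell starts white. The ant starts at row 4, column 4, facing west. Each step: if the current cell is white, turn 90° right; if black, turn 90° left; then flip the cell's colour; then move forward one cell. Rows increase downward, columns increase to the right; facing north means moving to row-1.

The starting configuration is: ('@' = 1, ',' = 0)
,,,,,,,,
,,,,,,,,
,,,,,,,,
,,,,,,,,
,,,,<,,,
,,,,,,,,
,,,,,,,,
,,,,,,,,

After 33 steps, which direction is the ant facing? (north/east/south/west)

north

t=0: ,,,,,,,,
,,,,,,,,
,,,,,,,,
,,,,,,,,
,,,,<,,,
,,,,,,,,
,,,,,,,,
,,,,,,,,
t=1: ,,,,,,,,
,,,,,,,,
,,,,,,,,
,,,,^,,,
,,,,@,,,
,,,,,,,,
,,,,,,,,
,,,,,,,,
t=2: ,,,,,,,,
,,,,,,,,
,,,,,,,,
,,,,@>,,
,,,,@,,,
,,,,,,,,
,,,,,,,,
,,,,,,,,
t=3: ,,,,,,,,
,,,,,,,,
,,,,,,,,
,,,,@@,,
,,,,@v,,
,,,,,,,,
,,,,,,,,
,,,,,,,,
t=4: ,,,,,,,,
,,,,,,,,
,,,,,,,,
,,,,@@,,
,,,,<@,,
,,,,,,,,
,,,,,,,,
,,,,,,,,
t=5: ,,,,,,,,
,,,,,,,,
,,,,,,,,
,,,,@@,,
,,,,,@,,
,,,,v,,,
,,,,,,,,
,,,,,,,,
t=6: ,,,,,,,,
,,,,,,,,
,,,,,,,,
,,,,@@,,
,,,,,@,,
,,,<@,,,
,,,,,,,,
,,,,,,,,
t=7: ,,,,,,,,
,,,,,,,,
,,,,,,,,
,,,,@@,,
,,,^,@,,
,,,@@,,,
,,,,,,,,
,,,,,,,,
t=8: ,,,,,,,,
,,,,,,,,
,,,,,,,,
,,,,@@,,
,,,@>@,,
,,,@@,,,
,,,,,,,,
,,,,,,,,
t=9: ,,,,,,,,
,,,,,,,,
,,,,,,,,
,,,,@@,,
,,,@@@,,
,,,@v,,,
,,,,,,,,
,,,,,,,,
t=10: ,,,,,,,,
,,,,,,,,
,,,,,,,,
,,,,@@,,
,,,@@@,,
,,,@,>,,
,,,,,,,,
,,,,,,,,
t=11: ,,,,,,,,
,,,,,,,,
,,,,,,,,
,,,,@@,,
,,,@@@,,
,,,@,@,,
,,,,,v,,
,,,,,,,,
t=12: ,,,,,,,,
,,,,,,,,
,,,,,,,,
,,,,@@,,
,,,@@@,,
,,,@,@,,
,,,,<@,,
,,,,,,,,
t=13: ,,,,,,,,
,,,,,,,,
,,,,,,,,
,,,,@@,,
,,,@@@,,
,,,@^@,,
,,,,@@,,
,,,,,,,,
t=14: ,,,,,,,,
,,,,,,,,
,,,,,,,,
,,,,@@,,
,,,@@@,,
,,,@@>,,
,,,,@@,,
,,,,,,,,
t=15: ,,,,,,,,
,,,,,,,,
,,,,,,,,
,,,,@@,,
,,,@@^,,
,,,@@,,,
,,,,@@,,
,,,,,,,,
t=16: ,,,,,,,,
,,,,,,,,
,,,,,,,,
,,,,@@,,
,,,@<,,,
,,,@@,,,
,,,,@@,,
,,,,,,,,
t=17: ,,,,,,,,
,,,,,,,,
,,,,,,,,
,,,,@@,,
,,,@,,,,
,,,@v,,,
,,,,@@,,
,,,,,,,,
t=18: ,,,,,,,,
,,,,,,,,
,,,,,,,,
,,,,@@,,
,,,@,,,,
,,,@,>,,
,,,,@@,,
,,,,,,,,
t=19: ,,,,,,,,
,,,,,,,,
,,,,,,,,
,,,,@@,,
,,,@,,,,
,,,@,@,,
,,,,@v,,
,,,,,,,,
t=20: ,,,,,,,,
,,,,,,,,
,,,,,,,,
,,,,@@,,
,,,@,,,,
,,,@,@,,
,,,,@,>,
,,,,,,,,
t=21: ,,,,,,,,
,,,,,,,,
,,,,,,,,
,,,,@@,,
,,,@,,,,
,,,@,@,,
,,,,@,@,
,,,,,,v,
t=22: ,,,,,,,,
,,,,,,,,
,,,,,,,,
,,,,@@,,
,,,@,,,,
,,,@,@,,
,,,,@,@,
,,,,,<@,
t=23: ,,,,,,,,
,,,,,,,,
,,,,,,,,
,,,,@@,,
,,,@,,,,
,,,@,@,,
,,,,@^@,
,,,,,@@,
t=24: ,,,,,,,,
,,,,,,,,
,,,,,,,,
,,,,@@,,
,,,@,,,,
,,,@,@,,
,,,,@@>,
,,,,,@@,
t=25: ,,,,,,,,
,,,,,,,,
,,,,,,,,
,,,,@@,,
,,,@,,,,
,,,@,@^,
,,,,@@,,
,,,,,@@,
t=26: ,,,,,,,,
,,,,,,,,
,,,,,,,,
,,,,@@,,
,,,@,,,,
,,,@,@@>
,,,,@@,,
,,,,,@@,
t=27: ,,,,,,,,
,,,,,,,,
,,,,,,,,
,,,,@@,,
,,,@,,,,
,,,@,@@@
,,,,@@,v
,,,,,@@,
t=28: ,,,,,,,,
,,,,,,,,
,,,,,,,,
,,,,@@,,
,,,@,,,,
,,,@,@@@
,,,,@@<@
,,,,,@@,
t=29: ,,,,,,,,
,,,,,,,,
,,,,,,,,
,,,,@@,,
,,,@,,,,
,,,@,@^@
,,,,@@@@
,,,,,@@,
t=30: ,,,,,,,,
,,,,,,,,
,,,,,,,,
,,,,@@,,
,,,@,,,,
,,,@,<,@
,,,,@@@@
,,,,,@@,
t=31: ,,,,,,,,
,,,,,,,,
,,,,,,,,
,,,,@@,,
,,,@,,,,
,,,@,,,@
,,,,@v@@
,,,,,@@,
t=32: ,,,,,,,,
,,,,,,,,
,,,,,,,,
,,,,@@,,
,,,@,,,,
,,,@,,,@
,,,,@,>@
,,,,,@@,
t=33: ,,,,,,,,
,,,,,,,,
,,,,,,,,
,,,,@@,,
,,,@,,,,
,,,@,,^@
,,,,@,,@
,,,,,@@,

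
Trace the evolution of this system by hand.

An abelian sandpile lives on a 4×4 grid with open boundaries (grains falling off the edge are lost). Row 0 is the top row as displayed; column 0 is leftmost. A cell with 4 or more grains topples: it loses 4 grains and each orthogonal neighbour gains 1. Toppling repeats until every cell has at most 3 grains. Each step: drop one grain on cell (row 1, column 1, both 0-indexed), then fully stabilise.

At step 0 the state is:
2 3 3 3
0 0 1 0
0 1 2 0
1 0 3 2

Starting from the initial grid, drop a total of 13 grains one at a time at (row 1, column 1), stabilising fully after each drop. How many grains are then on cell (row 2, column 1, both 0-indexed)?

2

t=0: 2 3 3 3
0 0 1 0
0 1 2 0
1 0 3 2
t=1: 2 3 3 3
0 1 1 0
0 1 2 0
1 0 3 2
t=2: 2 3 3 3
0 2 1 0
0 1 2 0
1 0 3 2
t=3: 2 3 3 3
0 3 1 0
0 1 2 0
1 0 3 2
t=4: 3 1 1 0
1 1 3 1
0 2 2 0
1 0 3 2
t=5: 3 1 1 0
1 2 3 1
0 2 2 0
1 0 3 2
t=6: 3 1 1 0
1 3 3 1
0 2 2 0
1 0 3 2
t=7: 3 2 2 0
2 1 0 2
0 3 3 0
1 0 3 2
t=8: 3 2 2 0
2 2 0 2
0 3 3 0
1 0 3 2
t=9: 3 2 2 0
2 3 0 2
0 3 3 0
1 0 3 2
t=10: 3 3 2 0
3 1 2 2
1 1 1 1
1 2 0 3
t=11: 3 3 2 0
3 2 2 2
1 1 1 1
1 2 0 3
t=12: 3 3 2 0
3 3 2 2
1 1 1 1
1 2 0 3
t=13: 1 1 3 0
1 2 3 2
2 2 1 1
1 2 0 3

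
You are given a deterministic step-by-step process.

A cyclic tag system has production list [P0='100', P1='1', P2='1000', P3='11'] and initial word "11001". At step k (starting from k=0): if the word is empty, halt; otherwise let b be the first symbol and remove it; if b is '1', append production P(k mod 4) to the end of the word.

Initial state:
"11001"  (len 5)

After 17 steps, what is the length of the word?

7

k=0  "11001"  (len 5)
k=1  "1001100"  (len 7)
k=2  "0011001"  (len 7)
k=3  "011001"  (len 6)
k=4  "11001"  (len 5)
k=5  "1001100"  (len 7)
k=6  "0011001"  (len 7)
k=7  "011001"  (len 6)
k=8  "11001"  (len 5)
k=9  "1001100"  (len 7)
k=10  "0011001"  (len 7)
k=11  "011001"  (len 6)
k=12  "11001"  (len 5)
k=13  "1001100"  (len 7)
k=14  "0011001"  (len 7)
k=15  "011001"  (len 6)
k=16  "11001"  (len 5)
k=17  "1001100"  (len 7)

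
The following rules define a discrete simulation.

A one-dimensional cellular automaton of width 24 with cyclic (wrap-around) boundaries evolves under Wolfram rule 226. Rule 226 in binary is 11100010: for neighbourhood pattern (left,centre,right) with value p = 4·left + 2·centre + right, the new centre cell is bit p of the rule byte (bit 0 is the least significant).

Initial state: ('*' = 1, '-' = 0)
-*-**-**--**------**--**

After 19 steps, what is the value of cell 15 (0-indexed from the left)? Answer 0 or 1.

t=0: -*-**-**--**------**--**
t=1: *-*-**-*-*-*-----*-*-*-*
t=2: **-*-**-*-*-----*-*-*-*-
t=3: -**-*-**-*-----*-*-*-*-*
t=4: *-**-*-**-----*-*-*-*-*-
t=5: -*-**-*-*----*-*-*-*-*-*
t=6: *-*-**-*----*-*-*-*-*-*-
t=7: -*-*-**----*-*-*-*-*-*-*
t=8: *-*-*-*---*-*-*-*-*-*-*-
t=9: -*-*-*---*-*-*-*-*-*-*-*
t=10: *-*-*---*-*-*-*-*-*-*-*-
t=11: -*-*---*-*-*-*-*-*-*-*-*
t=12: *-*---*-*-*-*-*-*-*-*-*-
t=13: -*---*-*-*-*-*-*-*-*-*-*
t=14: *---*-*-*-*-*-*-*-*-*-*-
t=15: ---*-*-*-*-*-*-*-*-*-*-*
t=16: --*-*-*-*-*-*-*-*-*-*-*-
t=17: -*-*-*-*-*-*-*-*-*-*-*--
t=18: *-*-*-*-*-*-*-*-*-*-*---
t=19: -*-*-*-*-*-*-*-*-*-*---*

1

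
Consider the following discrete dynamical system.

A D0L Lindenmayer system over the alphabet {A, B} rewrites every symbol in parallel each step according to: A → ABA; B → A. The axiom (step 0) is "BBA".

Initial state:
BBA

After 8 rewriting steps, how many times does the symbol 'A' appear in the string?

1801

[0] BBA
[1] AAABA
[2] ABAABAABAAABA
[3] ABAAABAABAAABAABAAABAABAABAAABA
[4] ABAAABAABAABAAABAABAAABAABAABAAABAABAAABAABAABAAABAABAAABAABAAABAABAABAAABA
[5] ABAAABAABAABAAABAABAAABAABAAABAABAABAAABAABAAABAABAABAAABA…ABAAABAABAABAAABAABAAABAABAABAAABAABAAABAABAAABAABAABAAABA  (len 181)
[6] ABAAABAABAABAAABAABAAABAABAAABAABAABAAABAABAAABAABAABAAABA…ABAAABAABAABAAABAABAAABAABAABAAABAABAAABAABAAABAABAABAAABA  (len 437)
[7] ABAAABAABAABAAABAABAAABAABAAABAABAABAAABAABAAABAABAABAAABA…ABAAABAABAABAAABAABAAABAABAABAAABAABAAABAABAAABAABAABAAABA  (len 1055)
[8] ABAAABAABAABAAABAABAAABAABAAABAABAABAAABAABAAABAABAABAAABA…ABAAABAABAABAAABAABAAABAABAABAAABAABAAABAABAAABAABAABAAABA  (len 2547)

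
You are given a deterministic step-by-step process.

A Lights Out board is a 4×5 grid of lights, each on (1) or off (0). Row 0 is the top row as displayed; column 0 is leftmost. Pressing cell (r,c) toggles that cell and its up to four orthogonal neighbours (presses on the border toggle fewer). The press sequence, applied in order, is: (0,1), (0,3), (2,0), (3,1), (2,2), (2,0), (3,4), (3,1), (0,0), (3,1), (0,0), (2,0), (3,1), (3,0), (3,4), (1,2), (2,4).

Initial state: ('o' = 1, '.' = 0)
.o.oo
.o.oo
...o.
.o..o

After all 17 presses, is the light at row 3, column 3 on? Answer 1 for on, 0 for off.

[0] .o.oo
.o.oo
...o.
.o..o
[1] o.ooo
...oo
...o.
.o..o
[2] o....
....o
...o.
.o..o
[3] o....
o...o
oo.o.
oo..o
[4] o....
o...o
o..o.
..o.o
[5] o....
o.o.o
ooo..
....o
[6] o....
..o.o
..o..
o...o
[7] o....
..o.o
..o.o
o..o.
[8] o....
..o.o
.oo.o
.ooo.
[9] .o...
o.o.o
.oo.o
.ooo.
[10] .o...
o.o.o
..o.o
o..o.
[11] o....
..o.o
..o.o
o..o.
[12] o....
o.o.o
ooo.o
...o.
[13] o....
o.o.o
o.o.o
oooo.
[14] o....
o.o.o
..o.o
..oo.
[15] o....
o.o.o
..o..
..o.o
[16] o.o..
oo.oo
.....
..o.o
[17] o.o..
oo.o.
...oo
..o..

0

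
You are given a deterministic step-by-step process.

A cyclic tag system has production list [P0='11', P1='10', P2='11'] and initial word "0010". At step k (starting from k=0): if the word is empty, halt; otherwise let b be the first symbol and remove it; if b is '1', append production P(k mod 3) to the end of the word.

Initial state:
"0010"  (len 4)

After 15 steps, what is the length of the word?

t=0: "0010"  (len 4)
t=1: "010"  (len 3)
t=2: "10"  (len 2)
t=3: "011"  (len 3)
t=4: "11"  (len 2)
t=5: "110"  (len 3)
t=6: "1011"  (len 4)
t=7: "01111"  (len 5)
t=8: "1111"  (len 4)
t=9: "11111"  (len 5)
t=10: "111111"  (len 6)
t=11: "1111110"  (len 7)
t=12: "11111011"  (len 8)
t=13: "111101111"  (len 9)
t=14: "1110111110"  (len 10)
t=15: "11011111011"  (len 11)

11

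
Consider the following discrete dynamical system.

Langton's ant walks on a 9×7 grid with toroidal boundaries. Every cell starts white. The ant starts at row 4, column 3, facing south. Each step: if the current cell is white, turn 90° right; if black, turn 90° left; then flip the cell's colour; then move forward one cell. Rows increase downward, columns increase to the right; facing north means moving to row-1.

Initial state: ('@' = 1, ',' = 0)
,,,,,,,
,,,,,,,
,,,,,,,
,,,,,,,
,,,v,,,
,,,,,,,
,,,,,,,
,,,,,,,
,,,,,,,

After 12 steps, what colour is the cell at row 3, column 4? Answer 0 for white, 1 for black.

1

0) ,,,,,,,
,,,,,,,
,,,,,,,
,,,,,,,
,,,v,,,
,,,,,,,
,,,,,,,
,,,,,,,
,,,,,,,
1) ,,,,,,,
,,,,,,,
,,,,,,,
,,,,,,,
,,<@,,,
,,,,,,,
,,,,,,,
,,,,,,,
,,,,,,,
2) ,,,,,,,
,,,,,,,
,,,,,,,
,,^,,,,
,,@@,,,
,,,,,,,
,,,,,,,
,,,,,,,
,,,,,,,
3) ,,,,,,,
,,,,,,,
,,,,,,,
,,@>,,,
,,@@,,,
,,,,,,,
,,,,,,,
,,,,,,,
,,,,,,,
4) ,,,,,,,
,,,,,,,
,,,,,,,
,,@@,,,
,,@v,,,
,,,,,,,
,,,,,,,
,,,,,,,
,,,,,,,
5) ,,,,,,,
,,,,,,,
,,,,,,,
,,@@,,,
,,@,>,,
,,,,,,,
,,,,,,,
,,,,,,,
,,,,,,,
6) ,,,,,,,
,,,,,,,
,,,,,,,
,,@@,,,
,,@,@,,
,,,,v,,
,,,,,,,
,,,,,,,
,,,,,,,
7) ,,,,,,,
,,,,,,,
,,,,,,,
,,@@,,,
,,@,@,,
,,,<@,,
,,,,,,,
,,,,,,,
,,,,,,,
8) ,,,,,,,
,,,,,,,
,,,,,,,
,,@@,,,
,,@^@,,
,,,@@,,
,,,,,,,
,,,,,,,
,,,,,,,
9) ,,,,,,,
,,,,,,,
,,,,,,,
,,@@,,,
,,@@>,,
,,,@@,,
,,,,,,,
,,,,,,,
,,,,,,,
10) ,,,,,,,
,,,,,,,
,,,,,,,
,,@@^,,
,,@@,,,
,,,@@,,
,,,,,,,
,,,,,,,
,,,,,,,
11) ,,,,,,,
,,,,,,,
,,,,,,,
,,@@@>,
,,@@,,,
,,,@@,,
,,,,,,,
,,,,,,,
,,,,,,,
12) ,,,,,,,
,,,,,,,
,,,,,,,
,,@@@@,
,,@@,v,
,,,@@,,
,,,,,,,
,,,,,,,
,,,,,,,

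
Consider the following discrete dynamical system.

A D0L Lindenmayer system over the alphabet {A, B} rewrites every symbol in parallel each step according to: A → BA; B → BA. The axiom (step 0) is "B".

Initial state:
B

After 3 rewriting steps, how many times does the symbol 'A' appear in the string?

0) B
1) BA
2) BABA
3) BABABABA

4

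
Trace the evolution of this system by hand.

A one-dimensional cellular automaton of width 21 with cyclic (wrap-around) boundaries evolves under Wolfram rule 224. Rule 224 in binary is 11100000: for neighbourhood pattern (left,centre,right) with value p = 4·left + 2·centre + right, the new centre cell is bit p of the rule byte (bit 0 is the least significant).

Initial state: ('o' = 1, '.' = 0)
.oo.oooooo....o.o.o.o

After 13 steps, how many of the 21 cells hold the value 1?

0

k=0  .oo.oooooo....o.o.o.o
k=1  o.oo.ooooo.....o.o.o.
k=2  .o.oo.oooo......o.o.o
k=3  o.o.oo.ooo.......o.o.
k=4  .o.o.oo.oo........o.o
k=5  o.o.o.oo.o.........o.
k=6  .o.o.o.oo...........o
k=7  o.o.o.o.o............
k=8  .o.o.o.o.............
k=9  ..o.o.o..............
k=10  ...o.o...............
k=11  ....o................
k=12  .....................
k=13  .....................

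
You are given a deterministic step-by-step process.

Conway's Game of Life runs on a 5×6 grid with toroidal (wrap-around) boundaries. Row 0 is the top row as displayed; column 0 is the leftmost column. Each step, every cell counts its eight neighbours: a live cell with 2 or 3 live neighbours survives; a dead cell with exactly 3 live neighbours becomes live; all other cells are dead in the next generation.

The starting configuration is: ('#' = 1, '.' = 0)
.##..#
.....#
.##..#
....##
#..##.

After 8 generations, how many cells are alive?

gen 0: .##..#
.....#
.##..#
....##
#..##.
gen 1: .###.#
....##
.....#
.##...
####..
gen 2: .....#
..##.#
#...##
...#..
....#.
gen 3: ...#.#
...#..
#.#..#
...#..
....#.
gen 4: ...#..
#.##.#
..###.
...###
...##.
gen 5: .....#
.#...#
##....
.....#
..#..#
gen 6: ....##
.#...#
.#...#
.#...#
#...##
gen 7: ......
.....#
.##.##
.#....
......
gen 8: ......
#...##
.##.##
###...
......

10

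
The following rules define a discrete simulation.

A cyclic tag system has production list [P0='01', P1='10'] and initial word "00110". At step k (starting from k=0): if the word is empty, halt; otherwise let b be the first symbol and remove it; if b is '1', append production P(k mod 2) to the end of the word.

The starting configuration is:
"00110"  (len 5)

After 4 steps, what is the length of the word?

step 0: "00110"  (len 5)
step 1: "0110"  (len 4)
step 2: "110"  (len 3)
step 3: "1001"  (len 4)
step 4: "00110"  (len 5)

5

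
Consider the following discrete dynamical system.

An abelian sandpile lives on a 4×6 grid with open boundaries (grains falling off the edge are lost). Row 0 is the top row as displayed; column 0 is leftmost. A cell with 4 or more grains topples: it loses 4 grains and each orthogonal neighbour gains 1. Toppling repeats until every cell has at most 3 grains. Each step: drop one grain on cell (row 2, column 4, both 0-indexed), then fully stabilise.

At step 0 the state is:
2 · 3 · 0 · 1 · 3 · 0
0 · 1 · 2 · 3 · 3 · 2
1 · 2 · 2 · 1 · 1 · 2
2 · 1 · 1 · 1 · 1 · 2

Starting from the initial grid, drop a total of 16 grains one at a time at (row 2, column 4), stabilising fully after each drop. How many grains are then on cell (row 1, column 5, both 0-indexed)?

[0] 2 · 3 · 0 · 1 · 3 · 0
0 · 1 · 2 · 3 · 3 · 2
1 · 2 · 2 · 1 · 1 · 2
2 · 1 · 1 · 1 · 1 · 2
[1] 2 · 3 · 0 · 1 · 3 · 0
0 · 1 · 2 · 3 · 3 · 2
1 · 2 · 2 · 1 · 2 · 2
2 · 1 · 1 · 1 · 1 · 2
[2] 2 · 3 · 0 · 1 · 3 · 0
0 · 1 · 2 · 3 · 3 · 2
1 · 2 · 2 · 1 · 3 · 2
2 · 1 · 1 · 1 · 1 · 2
[3] 2 · 3 · 0 · 3 · 0 · 1
0 · 1 · 3 · 0 · 2 · 3
1 · 2 · 2 · 3 · 1 · 3
2 · 1 · 1 · 1 · 2 · 2
[4] 2 · 3 · 0 · 3 · 0 · 1
0 · 1 · 3 · 0 · 2 · 3
1 · 2 · 2 · 3 · 2 · 3
2 · 1 · 1 · 1 · 2 · 2
[5] 2 · 3 · 0 · 3 · 0 · 1
0 · 1 · 3 · 0 · 2 · 3
1 · 2 · 2 · 3 · 3 · 3
2 · 1 · 1 · 1 · 2 · 2
[6] 2 · 3 · 0 · 3 · 1 · 2
0 · 1 · 3 · 2 · 0 · 1
1 · 2 · 3 · 0 · 3 · 1
2 · 1 · 1 · 2 · 3 · 3
[7] 2 · 3 · 0 · 3 · 1 · 2
0 · 1 · 3 · 2 · 1 · 1
1 · 2 · 3 · 1 · 1 · 3
2 · 1 · 1 · 3 · 1 · 0
[8] 2 · 3 · 0 · 3 · 1 · 2
0 · 1 · 3 · 2 · 1 · 1
1 · 2 · 3 · 1 · 2 · 3
2 · 1 · 1 · 3 · 1 · 0
[9] 2 · 3 · 0 · 3 · 1 · 2
0 · 1 · 3 · 2 · 1 · 1
1 · 2 · 3 · 1 · 3 · 3
2 · 1 · 1 · 3 · 1 · 0
[10] 2 · 3 · 0 · 3 · 1 · 2
0 · 1 · 3 · 2 · 2 · 2
1 · 2 · 3 · 2 · 1 · 0
2 · 1 · 1 · 3 · 2 · 1
[11] 2 · 3 · 0 · 3 · 1 · 2
0 · 1 · 3 · 2 · 2 · 2
1 · 2 · 3 · 2 · 2 · 0
2 · 1 · 1 · 3 · 2 · 1
[12] 2 · 3 · 0 · 3 · 1 · 2
0 · 1 · 3 · 2 · 2 · 2
1 · 2 · 3 · 2 · 3 · 0
2 · 1 · 1 · 3 · 2 · 1
[13] 2 · 3 · 0 · 3 · 1 · 2
0 · 1 · 3 · 2 · 3 · 2
1 · 2 · 3 · 3 · 0 · 1
2 · 1 · 1 · 3 · 3 · 1
[14] 2 · 3 · 0 · 3 · 1 · 2
0 · 1 · 3 · 2 · 3 · 2
1 · 2 · 3 · 3 · 1 · 1
2 · 1 · 1 · 3 · 3 · 1
[15] 2 · 3 · 0 · 3 · 1 · 2
0 · 1 · 3 · 2 · 3 · 2
1 · 2 · 3 · 3 · 2 · 1
2 · 1 · 1 · 3 · 3 · 1
[16] 2 · 3 · 0 · 3 · 1 · 2
0 · 1 · 3 · 2 · 3 · 2
1 · 2 · 3 · 3 · 3 · 1
2 · 1 · 1 · 3 · 3 · 1

2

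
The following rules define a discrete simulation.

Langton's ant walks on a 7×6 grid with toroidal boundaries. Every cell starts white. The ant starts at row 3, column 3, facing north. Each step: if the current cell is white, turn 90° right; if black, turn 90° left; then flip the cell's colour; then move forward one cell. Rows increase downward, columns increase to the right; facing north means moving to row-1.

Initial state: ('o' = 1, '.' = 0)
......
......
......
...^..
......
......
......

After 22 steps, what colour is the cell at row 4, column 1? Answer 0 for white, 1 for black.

0

t=0: ......
......
......
...^..
......
......
......
t=1: ......
......
......
...o>.
......
......
......
t=2: ......
......
......
...oo.
....v.
......
......
t=3: ......
......
......
...oo.
...<o.
......
......
t=4: ......
......
......
...^o.
...oo.
......
......
t=5: ......
......
......
..<.o.
...oo.
......
......
t=6: ......
......
..^...
..o.o.
...oo.
......
......
t=7: ......
......
..o>..
..o.o.
...oo.
......
......
t=8: ......
......
..oo..
..ovo.
...oo.
......
......
t=9: ......
......
..oo..
..<oo.
...oo.
......
......
t=10: ......
......
..oo..
...oo.
..voo.
......
......
t=11: ......
......
..oo..
...oo.
.<ooo.
......
......
t=12: ......
......
..oo..
.^.oo.
.oooo.
......
......
t=13: ......
......
..oo..
.o>oo.
.oooo.
......
......
t=14: ......
......
..oo..
.oooo.
.ovoo.
......
......
t=15: ......
......
..oo..
.oooo.
.o.>o.
......
......
t=16: ......
......
..oo..
.oo^o.
.o..o.
......
......
t=17: ......
......
..oo..
.o<.o.
.o..o.
......
......
t=18: ......
......
..oo..
.o..o.
.ov.o.
......
......
t=19: ......
......
..oo..
.o..o.
.<o.o.
......
......
t=20: ......
......
..oo..
.o..o.
..o.o.
.v....
......
t=21: ......
......
..oo..
.o..o.
..o.o.
<o....
......
t=22: ......
......
..oo..
.o..o.
^.o.o.
oo....
......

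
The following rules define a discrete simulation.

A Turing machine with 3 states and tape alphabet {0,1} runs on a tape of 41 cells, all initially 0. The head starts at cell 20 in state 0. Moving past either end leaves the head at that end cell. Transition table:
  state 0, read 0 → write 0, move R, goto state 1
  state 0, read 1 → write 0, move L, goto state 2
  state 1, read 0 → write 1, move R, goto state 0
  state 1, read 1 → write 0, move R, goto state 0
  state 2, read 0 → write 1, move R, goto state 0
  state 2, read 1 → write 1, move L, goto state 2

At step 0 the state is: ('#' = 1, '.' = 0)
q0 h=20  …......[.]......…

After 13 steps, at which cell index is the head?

33

[0] q0 h=20  …......[.]......…
[1] q1 h=21  …......[.]......…
[2] q0 h=22  ….....#[.]......…
[3] q1 h=23  …....#.[.]......…
[4] q0 h=24  …...#.#[.]......…
[5] q1 h=25  …..#.#.[.]......…
[6] q0 h=26  ….#.#.#[.]......…
[7] q1 h=27  …#.#.#.[.]......…
[8] q0 h=28  ….#.#.#[.]......…
[9] q1 h=29  …#.#.#.[.]......…
[10] q0 h=30  ….#.#.#[.]......…
[11] q1 h=31  …#.#.#.[.]......…
[12] q0 h=32  ….#.#.#[.]......…
[13] q1 h=33  …#.#.#.[.]......…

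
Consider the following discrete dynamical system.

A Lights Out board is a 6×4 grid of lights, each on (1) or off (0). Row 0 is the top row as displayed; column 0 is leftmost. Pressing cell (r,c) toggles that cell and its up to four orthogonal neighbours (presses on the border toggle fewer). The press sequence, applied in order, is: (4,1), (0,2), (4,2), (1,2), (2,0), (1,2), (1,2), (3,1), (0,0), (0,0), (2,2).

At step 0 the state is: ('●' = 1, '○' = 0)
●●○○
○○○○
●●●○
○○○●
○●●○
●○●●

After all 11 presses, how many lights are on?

16

0) ●●○○
○○○○
●●●○
○○○●
○●●○
●○●●
1) ●●○○
○○○○
●●●○
○●○●
●○○○
●●●●
2) ●○●●
○○●○
●●●○
○●○●
●○○○
●●●●
3) ●○●●
○○●○
●●●○
○●●●
●●●●
●●○●
4) ●○○●
○●○●
●●○○
○●●●
●●●●
●●○●
5) ●○○●
●●○●
○○○○
●●●●
●●●●
●●○●
6) ●○●●
●○●○
○○●○
●●●●
●●●●
●●○●
7) ●○○●
●●○●
○○○○
●●●●
●●●●
●●○●
8) ●○○●
●●○●
○●○○
○○○●
●○●●
●●○●
9) ○●○●
○●○●
○●○○
○○○●
●○●●
●●○●
10) ●○○●
●●○●
○●○○
○○○●
●○●●
●●○●
11) ●○○●
●●●●
○○●●
○○●●
●○●●
●●○●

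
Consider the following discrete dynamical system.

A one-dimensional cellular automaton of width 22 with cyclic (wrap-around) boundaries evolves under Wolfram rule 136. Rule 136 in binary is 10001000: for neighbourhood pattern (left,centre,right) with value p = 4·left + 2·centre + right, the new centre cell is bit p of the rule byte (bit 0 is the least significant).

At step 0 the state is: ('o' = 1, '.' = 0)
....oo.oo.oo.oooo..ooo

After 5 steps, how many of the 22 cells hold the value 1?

0

t=0: ....oo.oo.oo.oooo..ooo
t=1: ....o..o..o..ooo...oo.
t=2: .............oo....o..
t=3: .............o........
t=4: ......................
t=5: ......................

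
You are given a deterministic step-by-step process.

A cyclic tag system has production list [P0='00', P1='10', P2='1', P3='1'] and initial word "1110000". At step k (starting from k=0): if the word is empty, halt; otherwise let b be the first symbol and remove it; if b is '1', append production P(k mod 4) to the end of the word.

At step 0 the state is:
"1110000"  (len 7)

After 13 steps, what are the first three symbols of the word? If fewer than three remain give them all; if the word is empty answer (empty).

010

[0] "1110000"  (len 7)
[1] "11000000"  (len 8)
[2] "100000010"  (len 9)
[3] "000000101"  (len 9)
[4] "00000101"  (len 8)
[5] "0000101"  (len 7)
[6] "000101"  (len 6)
[7] "00101"  (len 5)
[8] "0101"  (len 4)
[9] "101"  (len 3)
[10] "0110"  (len 4)
[11] "110"  (len 3)
[12] "101"  (len 3)
[13] "0100"  (len 4)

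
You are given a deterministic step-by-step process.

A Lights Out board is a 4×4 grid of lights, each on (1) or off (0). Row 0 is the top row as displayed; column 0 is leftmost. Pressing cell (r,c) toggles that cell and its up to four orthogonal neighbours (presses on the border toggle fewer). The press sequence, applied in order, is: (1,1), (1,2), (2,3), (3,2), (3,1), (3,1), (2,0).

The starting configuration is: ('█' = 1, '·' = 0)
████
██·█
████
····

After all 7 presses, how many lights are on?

9

[0] ████
██·█
████
····
[1] █·██
··██
█·██
····
[2] █··█
·█··
█··█
····
[3] █··█
·█·█
█·█·
···█
[4] █··█
·█·█
█···
·██·
[5] █··█
·█·█
██··
█···
[6] █··█
·█·█
█···
·██·
[7] █··█
██·█
·█··
███·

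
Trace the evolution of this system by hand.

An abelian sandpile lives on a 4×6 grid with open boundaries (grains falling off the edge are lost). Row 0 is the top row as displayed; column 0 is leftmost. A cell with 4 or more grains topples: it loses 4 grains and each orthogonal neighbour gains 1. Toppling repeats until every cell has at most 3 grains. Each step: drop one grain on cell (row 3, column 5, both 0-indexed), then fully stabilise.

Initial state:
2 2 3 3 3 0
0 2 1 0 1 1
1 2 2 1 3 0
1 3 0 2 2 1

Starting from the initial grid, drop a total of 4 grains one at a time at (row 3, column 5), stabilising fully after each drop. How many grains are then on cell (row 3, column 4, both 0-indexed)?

step 0: 2 2 3 3 3 0
0 2 1 0 1 1
1 2 2 1 3 0
1 3 0 2 2 1
step 1: 2 2 3 3 3 0
0 2 1 0 1 1
1 2 2 1 3 0
1 3 0 2 2 2
step 2: 2 2 3 3 3 0
0 2 1 0 1 1
1 2 2 1 3 0
1 3 0 2 2 3
step 3: 2 2 3 3 3 0
0 2 1 0 1 1
1 2 2 1 3 1
1 3 0 2 3 0
step 4: 2 2 3 3 3 0
0 2 1 0 1 1
1 2 2 1 3 1
1 3 0 2 3 1

3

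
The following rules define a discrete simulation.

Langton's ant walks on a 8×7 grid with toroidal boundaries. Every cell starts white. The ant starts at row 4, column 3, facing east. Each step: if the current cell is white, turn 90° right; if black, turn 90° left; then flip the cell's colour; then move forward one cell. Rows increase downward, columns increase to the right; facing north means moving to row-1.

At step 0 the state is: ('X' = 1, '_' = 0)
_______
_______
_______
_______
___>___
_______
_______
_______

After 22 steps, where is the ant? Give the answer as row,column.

k=0  _______
_______
_______
_______
___>___
_______
_______
_______
k=1  _______
_______
_______
_______
___X___
___v___
_______
_______
k=2  _______
_______
_______
_______
___X___
__<X___
_______
_______
k=3  _______
_______
_______
_______
__^X___
__XX___
_______
_______
k=4  _______
_______
_______
_______
__X>___
__XX___
_______
_______
k=5  _______
_______
_______
___^___
__X____
__XX___
_______
_______
k=6  _______
_______
_______
___X>__
__X____
__XX___
_______
_______
k=7  _______
_______
_______
___XX__
__X_v__
__XX___
_______
_______
k=8  _______
_______
_______
___XX__
__X<X__
__XX___
_______
_______
k=9  _______
_______
_______
___^X__
__XXX__
__XX___
_______
_______
k=10  _______
_______
_______
__<_X__
__XXX__
__XX___
_______
_______
k=11  _______
_______
__^____
__X_X__
__XXX__
__XX___
_______
_______
k=12  _______
_______
__X>___
__X_X__
__XXX__
__XX___
_______
_______
k=13  _______
_______
__XX___
__XvX__
__XXX__
__XX___
_______
_______
k=14  _______
_______
__XX___
__<XX__
__XXX__
__XX___
_______
_______
k=15  _______
_______
__XX___
___XX__
__vXX__
__XX___
_______
_______
k=16  _______
_______
__XX___
___XX__
___>X__
__XX___
_______
_______
k=17  _______
_______
__XX___
___^X__
____X__
__XX___
_______
_______
k=18  _______
_______
__XX___
__<_X__
____X__
__XX___
_______
_______
k=19  _______
_______
__^X___
__X_X__
____X__
__XX___
_______
_______
k=20  _______
_______
_<_X___
__X_X__
____X__
__XX___
_______
_______
k=21  _______
_^_____
_X_X___
__X_X__
____X__
__XX___
_______
_______
k=22  _______
_X>____
_X_X___
__X_X__
____X__
__XX___
_______
_______

1,2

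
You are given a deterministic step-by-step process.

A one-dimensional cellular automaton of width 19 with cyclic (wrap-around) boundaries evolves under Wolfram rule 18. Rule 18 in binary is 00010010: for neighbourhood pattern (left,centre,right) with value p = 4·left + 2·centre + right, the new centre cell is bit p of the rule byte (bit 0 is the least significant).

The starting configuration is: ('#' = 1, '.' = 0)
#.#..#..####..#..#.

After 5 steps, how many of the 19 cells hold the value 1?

4

step 0: #.#..#..####..#..#.
step 1: ...##.##....##.##..
step 2: ..#.....#..#.....#.
step 3: .#.#...#.##.#...#.#
step 4: ....#.#......#.#...
step 5: ...#...#....#...#..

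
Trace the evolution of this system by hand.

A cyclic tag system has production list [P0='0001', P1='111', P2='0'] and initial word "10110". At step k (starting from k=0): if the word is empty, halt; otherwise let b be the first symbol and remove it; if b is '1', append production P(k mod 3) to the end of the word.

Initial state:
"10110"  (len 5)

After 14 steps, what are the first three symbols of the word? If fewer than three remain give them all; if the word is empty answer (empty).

[0] "10110"  (len 5)
[1] "01100001"  (len 8)
[2] "1100001"  (len 7)
[3] "1000010"  (len 7)
[4] "0000100001"  (len 10)
[5] "000100001"  (len 9)
[6] "00100001"  (len 8)
[7] "0100001"  (len 7)
[8] "100001"  (len 6)
[9] "000010"  (len 6)
[10] "00010"  (len 5)
[11] "0010"  (len 4)
[12] "010"  (len 3)
[13] "10"  (len 2)
[14] "0111"  (len 4)

011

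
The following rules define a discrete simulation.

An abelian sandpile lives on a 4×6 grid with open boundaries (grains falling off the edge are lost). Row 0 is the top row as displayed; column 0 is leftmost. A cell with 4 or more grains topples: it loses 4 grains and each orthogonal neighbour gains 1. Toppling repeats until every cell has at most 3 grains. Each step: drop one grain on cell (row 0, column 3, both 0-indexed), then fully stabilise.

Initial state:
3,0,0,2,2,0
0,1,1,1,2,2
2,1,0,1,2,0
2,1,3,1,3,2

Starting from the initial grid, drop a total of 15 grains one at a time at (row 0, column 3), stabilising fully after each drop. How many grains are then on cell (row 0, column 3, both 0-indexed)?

t=0: 3,0,0,2,2,0
0,1,1,1,2,2
2,1,0,1,2,0
2,1,3,1,3,2
t=1: 3,0,0,3,2,0
0,1,1,1,2,2
2,1,0,1,2,0
2,1,3,1,3,2
t=2: 3,0,1,0,3,0
0,1,1,2,2,2
2,1,0,1,2,0
2,1,3,1,3,2
t=3: 3,0,1,1,3,0
0,1,1,2,2,2
2,1,0,1,2,0
2,1,3,1,3,2
t=4: 3,0,1,2,3,0
0,1,1,2,2,2
2,1,0,1,2,0
2,1,3,1,3,2
t=5: 3,0,1,3,3,0
0,1,1,2,2,2
2,1,0,1,2,0
2,1,3,1,3,2
t=6: 3,0,2,1,0,1
0,1,1,3,3,2
2,1,0,1,2,0
2,1,3,1,3,2
t=7: 3,0,2,2,0,1
0,1,1,3,3,2
2,1,0,1,2,0
2,1,3,1,3,2
t=8: 3,0,2,3,0,1
0,1,1,3,3,2
2,1,0,1,2,0
2,1,3,1,3,2
t=9: 3,0,3,1,2,1
0,1,2,1,0,3
2,1,0,2,3,0
2,1,3,1,3,2
t=10: 3,0,3,2,2,1
0,1,2,1,0,3
2,1,0,2,3,0
2,1,3,1,3,2
t=11: 3,0,3,3,2,1
0,1,2,1,0,3
2,1,0,2,3,0
2,1,3,1,3,2
t=12: 3,1,0,1,3,1
0,1,3,2,0,3
2,1,0,2,3,0
2,1,3,1,3,2
t=13: 3,1,0,2,3,1
0,1,3,2,0,3
2,1,0,2,3,0
2,1,3,1,3,2
t=14: 3,1,0,3,3,1
0,1,3,2,0,3
2,1,0,2,3,0
2,1,3,1,3,2
t=15: 3,1,1,1,0,2
0,1,3,3,1,3
2,1,0,2,3,0
2,1,3,1,3,2

1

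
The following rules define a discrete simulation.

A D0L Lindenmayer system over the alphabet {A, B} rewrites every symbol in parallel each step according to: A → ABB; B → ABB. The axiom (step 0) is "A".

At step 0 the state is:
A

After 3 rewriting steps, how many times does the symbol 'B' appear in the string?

18

t=0: A
t=1: ABB
t=2: ABBABBABB
t=3: ABBABBABBABBABBABBABBABBABB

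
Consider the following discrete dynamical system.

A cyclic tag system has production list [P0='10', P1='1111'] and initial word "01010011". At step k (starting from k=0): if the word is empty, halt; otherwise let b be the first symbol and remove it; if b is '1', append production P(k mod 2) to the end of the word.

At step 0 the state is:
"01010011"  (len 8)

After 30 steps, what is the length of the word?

k=0  "01010011"  (len 8)
k=1  "1010011"  (len 7)
k=2  "0100111111"  (len 10)
k=3  "100111111"  (len 9)
k=4  "001111111111"  (len 12)
k=5  "01111111111"  (len 11)
k=6  "1111111111"  (len 10)
k=7  "11111111110"  (len 11)
k=8  "11111111101111"  (len 14)
k=9  "111111110111110"  (len 15)
k=10  "111111101111101111"  (len 18)
k=11  "1111110111110111110"  (len 19)
k=12  "1111101111101111101111"  (len 22)
k=13  "11110111110111110111110"  (len 23)
k=14  "11101111101111101111101111"  (len 26)
k=15  "110111110111110111110111110"  (len 27)
k=16  "101111101111101111101111101111"  (len 30)
k=17  "0111110111110111110111110111110"  (len 31)
k=18  "111110111110111110111110111110"  (len 30)
k=19  "1111011111011111011111011111010"  (len 31)
k=20  "1110111110111110111110111110101111"  (len 34)
k=21  "11011111011111011111011111010111110"  (len 35)
k=22  "10111110111110111110111110101111101111"  (len 38)
k=23  "011111011111011111011111010111110111110"  (len 39)
k=24  "11111011111011111011111010111110111110"  (len 38)
k=25  "111101111101111101111101011111011111010"  (len 39)
k=26  "111011111011111011111010111110111110101111"  (len 42)
k=27  "1101111101111101111101011111011111010111110"  (len 43)
k=28  "1011111011111011111010111110111110101111101111"  (len 46)
k=29  "01111101111101111101011111011111010111110111110"  (len 47)
k=30  "1111101111101111101011111011111010111110111110"  (len 46)

46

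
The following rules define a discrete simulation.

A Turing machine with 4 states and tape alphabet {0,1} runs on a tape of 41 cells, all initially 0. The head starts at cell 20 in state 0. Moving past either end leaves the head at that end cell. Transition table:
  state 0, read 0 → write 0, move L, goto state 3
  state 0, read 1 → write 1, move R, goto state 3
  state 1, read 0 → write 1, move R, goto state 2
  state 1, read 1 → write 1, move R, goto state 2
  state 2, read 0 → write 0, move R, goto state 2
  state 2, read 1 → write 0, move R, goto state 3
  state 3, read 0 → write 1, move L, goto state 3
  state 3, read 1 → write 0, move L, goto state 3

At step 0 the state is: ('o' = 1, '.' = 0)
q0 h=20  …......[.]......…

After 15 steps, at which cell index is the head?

5

t=0: q0 h=20  …......[.]......…
t=1: q3 h=19  …......[.]......…
t=2: q3 h=18  …......[.]o.....…
t=3: q3 h=17  …......[.]oo....…
t=4: q3 h=16  …......[.]ooo...…
t=5: q3 h=15  …......[.]oooo..…
t=6: q3 h=14  …......[.]ooooo.…
t=7: q3 h=13  …......[.]oooooo…
t=8: q3 h=12  …......[.]oooooo…
t=9: q3 h=11  …......[.]oooooo…
t=10: q3 h=10  …......[.]oooooo…
t=11: q3 h= 9  …......[.]oooooo…
t=12: q3 h= 8  …......[.]oooooo…
t=13: q3 h= 7  …......[.]oooooo…
t=14: q3 h= 6  |......[.]oooooo…
t=15: q3 h= 5  |.....[.]oooooo…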